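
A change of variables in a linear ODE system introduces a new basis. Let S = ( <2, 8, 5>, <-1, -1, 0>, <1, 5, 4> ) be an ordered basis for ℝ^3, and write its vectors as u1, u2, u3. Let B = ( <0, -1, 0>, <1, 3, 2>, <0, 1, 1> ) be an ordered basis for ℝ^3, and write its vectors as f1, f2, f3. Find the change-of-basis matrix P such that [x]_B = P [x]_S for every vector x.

[[-1, 0, 0], [2, -1, 1], [1, 2, 2]]

Let M have columns uj and N have columns fj. Then for every x, N [x]_B = x = M [x]_S, so P = N^(-1) M.
Since det N = 1, N^(-1) has integer entries; multiplying gives P = [[-1, 0, 0], [2, -1, 1], [1, 2, 2]].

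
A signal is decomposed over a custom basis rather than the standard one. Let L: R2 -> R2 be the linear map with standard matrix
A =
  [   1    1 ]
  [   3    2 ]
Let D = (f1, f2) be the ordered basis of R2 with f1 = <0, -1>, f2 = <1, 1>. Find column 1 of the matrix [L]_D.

<1, -1>

Compute L(f1) = A f1 = <-1, -2> in standard coordinates.
Then write this in D-coordinates: solve for y in y_1 f1 + y_2 f2 = <-1, -2>.
This gives y = <1, -1>, which is column 1 of [L]_D.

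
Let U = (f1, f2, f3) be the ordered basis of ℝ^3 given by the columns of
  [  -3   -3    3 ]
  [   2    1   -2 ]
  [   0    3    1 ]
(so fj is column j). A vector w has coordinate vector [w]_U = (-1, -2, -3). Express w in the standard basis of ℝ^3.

w = M [w]_U, where M has columns f1, ..., f3.
Carrying out the matrix-vector product, w = (0, 2, -9).

(0, 2, -9)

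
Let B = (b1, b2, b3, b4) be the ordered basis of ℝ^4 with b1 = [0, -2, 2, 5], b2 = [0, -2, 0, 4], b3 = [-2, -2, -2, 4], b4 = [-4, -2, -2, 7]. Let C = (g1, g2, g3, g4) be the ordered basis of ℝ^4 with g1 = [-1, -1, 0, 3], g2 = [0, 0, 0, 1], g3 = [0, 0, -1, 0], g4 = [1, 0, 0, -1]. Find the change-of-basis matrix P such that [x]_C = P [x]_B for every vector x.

[[2, 2, 2, 2], [1, 0, -2, -1], [-2, 0, 2, 2], [2, 2, 0, -2]]

Column j of P is [bj]_C, since P maps B-coordinates to C-coordinates.
Expressing b1 in C: b1 = 2g1 + g2 - 2g3 + 2g4, so column 1 of P is [2, 1, -2, 2].
Doing the same for each bj gives P = [[2, 2, 2, 2], [1, 0, -2, -1], [-2, 0, 2, 2], [2, 2, 0, -2]].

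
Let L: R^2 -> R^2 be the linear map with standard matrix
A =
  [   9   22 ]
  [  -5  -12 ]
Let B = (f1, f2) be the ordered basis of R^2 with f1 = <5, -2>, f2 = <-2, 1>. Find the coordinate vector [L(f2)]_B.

Column 2 of [L]_B is the B-coordinate vector of L(f2).
In standard coordinates L(f2) = A f2 = <4, -2>.
Converting to B: <4, -2> = 0·f1 - 2f2, so the coordinate vector is <0, -2>.

<0, -2>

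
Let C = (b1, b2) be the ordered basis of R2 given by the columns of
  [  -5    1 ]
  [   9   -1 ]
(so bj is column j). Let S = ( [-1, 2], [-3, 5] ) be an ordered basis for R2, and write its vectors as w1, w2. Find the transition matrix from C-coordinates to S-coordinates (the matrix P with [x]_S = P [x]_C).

[[2, 2], [1, -1]]

Take x = bj: its C-coordinates are the j-th standard unit vector, so P e_j — column j of P — equals [bj]_S.
b1 = 2w1 + w2, giving column 1 = [2, 1]; repeating for each j gives P = [[2, 2], [1, -1]].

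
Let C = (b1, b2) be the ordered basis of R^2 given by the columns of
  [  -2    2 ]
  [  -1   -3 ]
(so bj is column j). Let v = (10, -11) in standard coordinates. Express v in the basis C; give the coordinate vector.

(-1, 4)

Write v = c_1 b1 + c_2 b2 and solve for the c_i.
System: -2c_1 + 2c_2 = 10, -c_1 - 3c_2 = -11; solving gives c_1 = -1, c_2 = 4.
Check: -b1 + 4b2 = (10, -11).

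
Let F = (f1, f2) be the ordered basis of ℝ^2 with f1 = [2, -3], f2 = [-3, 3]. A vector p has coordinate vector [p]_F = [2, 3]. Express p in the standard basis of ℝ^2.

[-5, 3]

p = M [p]_F, where M has columns f1, f2.
Carrying out the matrix-vector product, p = [-5, 3].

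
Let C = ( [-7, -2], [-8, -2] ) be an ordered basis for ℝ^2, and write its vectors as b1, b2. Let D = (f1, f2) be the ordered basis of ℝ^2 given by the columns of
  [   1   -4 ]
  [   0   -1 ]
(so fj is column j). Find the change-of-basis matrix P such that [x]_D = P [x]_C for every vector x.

[[1, 0], [2, 2]]

Take x = bj: its C-coordinates are the j-th standard unit vector, so P e_j — column j of P — equals [bj]_D.
b1 = f1 + 2f2, giving column 1 = [1, 2]; repeating for each j gives P = [[1, 0], [2, 2]].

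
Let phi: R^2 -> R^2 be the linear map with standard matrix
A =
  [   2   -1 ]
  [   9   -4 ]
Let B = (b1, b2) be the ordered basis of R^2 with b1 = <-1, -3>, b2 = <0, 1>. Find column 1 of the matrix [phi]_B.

Compute phi(b1) = A b1 = <1, 3> in standard coordinates.
Then write this in B-coordinates: solve for y in y_1 b1 + y_2 b2 = <1, 3>.
This gives y = <-1, 0>, which is column 1 of [phi]_B.

<-1, 0>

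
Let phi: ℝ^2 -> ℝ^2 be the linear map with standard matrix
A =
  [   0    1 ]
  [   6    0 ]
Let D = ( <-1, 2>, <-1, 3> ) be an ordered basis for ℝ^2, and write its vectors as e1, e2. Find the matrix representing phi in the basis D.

[[0, -3], [-2, 0]]

The j-th column of [phi]_D is [phi(ej)]_D.
phi(e1) = A e1 = <2, -6> = 0·e1 - 2e2, so column 1 is <0, -2>.
Repeating for e2 and assembling the columns gives [[0, -3], [-2, 0]].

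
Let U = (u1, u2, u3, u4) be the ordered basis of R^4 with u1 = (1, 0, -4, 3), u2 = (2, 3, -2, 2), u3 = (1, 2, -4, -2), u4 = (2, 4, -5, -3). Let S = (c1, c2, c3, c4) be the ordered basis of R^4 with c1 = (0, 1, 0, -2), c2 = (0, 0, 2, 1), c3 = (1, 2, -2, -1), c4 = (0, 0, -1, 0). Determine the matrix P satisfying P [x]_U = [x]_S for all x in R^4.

[[-2, -1, 0, 0], [0, 2, -1, -1], [1, 2, 1, 2], [2, 2, 0, -1]]

Column j of P is [uj]_S, since P maps U-coordinates to S-coordinates.
Expressing u1 in S: u1 = -2c1 + 0·c2 + c3 + 2c4, so column 1 of P is (-2, 0, 1, 2).
Doing the same for each uj gives P = [[-2, -1, 0, 0], [0, 2, -1, -1], [1, 2, 1, 2], [2, 2, 0, -1]].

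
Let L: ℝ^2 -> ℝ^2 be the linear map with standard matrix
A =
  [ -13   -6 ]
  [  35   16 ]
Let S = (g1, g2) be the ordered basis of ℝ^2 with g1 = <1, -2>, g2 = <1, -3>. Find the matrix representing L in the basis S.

The j-th column of [L]_S is [L(gj)]_S.
L(g1) = A g1 = <-1, 3> = 0·g1 - g2, so column 1 is <0, -1>.
Repeating for g2 and assembling the columns gives [[0, 2], [-1, 3]].

[[0, 2], [-1, 3]]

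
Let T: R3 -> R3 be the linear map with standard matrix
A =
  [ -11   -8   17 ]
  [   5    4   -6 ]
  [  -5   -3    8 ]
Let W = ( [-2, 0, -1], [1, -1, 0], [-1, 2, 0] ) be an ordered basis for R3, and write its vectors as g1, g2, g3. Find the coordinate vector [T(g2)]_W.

[2, 3, 2]

Compute T(g2) = A g2 = [-3, 1, -2] in standard coordinates.
Then write this in W-coordinates: solve for y in y_1 g1 + ... + y_3 g3 = [-3, 1, -2].
This gives y = [2, 3, 2], which is column 2 of [T]_W.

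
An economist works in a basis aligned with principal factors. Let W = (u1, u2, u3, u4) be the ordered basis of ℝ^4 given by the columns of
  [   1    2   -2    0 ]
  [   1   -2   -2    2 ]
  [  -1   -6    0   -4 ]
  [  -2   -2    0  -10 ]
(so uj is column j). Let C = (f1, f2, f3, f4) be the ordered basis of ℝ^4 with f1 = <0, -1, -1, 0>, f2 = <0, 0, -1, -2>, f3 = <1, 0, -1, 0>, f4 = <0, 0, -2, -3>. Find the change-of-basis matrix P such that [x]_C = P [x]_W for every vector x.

Column j of P is [uj]_C, since P maps W-coordinates to C-coordinates.
Expressing u1 in C: u1 = -f1 + f2 + f3 + 0·f4, so column 1 of P is <-1, 1, 1, 0>.
Doing the same for each uj gives P = [[-1, 2, 2, -2], [1, -2, 0, 2], [1, 2, -2, 0], [0, 2, 0, 2]].

[[-1, 2, 2, -2], [1, -2, 0, 2], [1, 2, -2, 0], [0, 2, 0, 2]]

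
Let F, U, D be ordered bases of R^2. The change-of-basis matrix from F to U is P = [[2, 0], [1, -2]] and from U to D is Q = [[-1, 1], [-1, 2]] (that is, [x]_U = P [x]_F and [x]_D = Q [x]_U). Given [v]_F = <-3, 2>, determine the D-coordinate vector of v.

<-1, -8>

Composing the changes, [v]_D = Q P [v]_F.
Q P = [[-1, -2], [0, -4]]; applying this to <-3, 2> gives <-1, -8>.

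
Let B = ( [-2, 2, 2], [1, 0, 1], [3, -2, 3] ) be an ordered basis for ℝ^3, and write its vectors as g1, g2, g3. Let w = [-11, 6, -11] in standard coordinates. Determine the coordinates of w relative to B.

We seek scalars with c_1 g1 + ... + c_3 g3 = w; equivalently solve M c = w where the columns of M are g1, ..., g3.
Row-reducing the augmented matrix [M | w] gives c = (0, -2, -3).
Check: 0·g1 - 2g2 - 3g3 = [-11, 6, -11].

[0, -2, -3]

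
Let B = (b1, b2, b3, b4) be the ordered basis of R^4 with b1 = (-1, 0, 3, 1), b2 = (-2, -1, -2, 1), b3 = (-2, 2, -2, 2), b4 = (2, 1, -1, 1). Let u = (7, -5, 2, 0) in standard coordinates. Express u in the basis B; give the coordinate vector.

(1, 2, -3, 3)

We seek scalars with c_1 b1 + ... + c_4 b4 = u; equivalently solve M c = u where the columns of M are b1, ..., b4.
Row-reducing the augmented matrix [M | u] gives c = (1, 2, -3, 3).
Check: b1 + 2b2 - 3b3 + 3b4 = (7, -5, 2, 0).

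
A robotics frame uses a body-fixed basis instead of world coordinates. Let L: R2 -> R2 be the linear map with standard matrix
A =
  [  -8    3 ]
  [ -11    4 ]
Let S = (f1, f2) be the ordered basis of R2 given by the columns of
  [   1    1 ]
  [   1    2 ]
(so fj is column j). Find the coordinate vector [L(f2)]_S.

<-1, -1>

Compute L(f2) = A f2 = <-2, -3> in standard coordinates.
Then write this in S-coordinates: solve for y in y_1 f1 + y_2 f2 = <-2, -3>.
This gives y = <-1, -1>, which is column 2 of [L]_S.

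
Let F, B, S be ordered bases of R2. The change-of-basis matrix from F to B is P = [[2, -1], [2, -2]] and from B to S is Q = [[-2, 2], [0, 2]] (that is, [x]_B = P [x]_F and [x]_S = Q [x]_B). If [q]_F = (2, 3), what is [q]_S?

First [q]_B = P [q]_F = (1, -2).
Then [q]_S = Q [q]_B = (-6, -4).

(-6, -4)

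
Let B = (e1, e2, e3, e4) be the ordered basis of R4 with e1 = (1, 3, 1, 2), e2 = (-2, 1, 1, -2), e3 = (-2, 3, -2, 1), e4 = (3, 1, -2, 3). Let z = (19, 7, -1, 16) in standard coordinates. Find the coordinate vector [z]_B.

(3, 0, -2, 4)

Write z = c_1 e1 + ... + c_4 e4 and solve for the c_i.
Solving this 4x4 system gives c = (3, 0, -2, 4).
Check: 3e1 + 0·e2 - 2e3 + 4e4 = (19, 7, -1, 16).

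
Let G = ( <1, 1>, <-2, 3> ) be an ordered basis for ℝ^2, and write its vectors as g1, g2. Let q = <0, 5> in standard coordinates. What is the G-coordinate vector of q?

We seek scalars with c_1 g1 + c_2 g2 = q; equivalently solve M c = q where the columns of M are g1, g2.
System: c_1 - 2c_2 = 0, c_1 + 3c_2 = 5; solving gives c_1 = 2, c_2 = 1.
Check: 2g1 + g2 = <0, 5>.

<2, 1>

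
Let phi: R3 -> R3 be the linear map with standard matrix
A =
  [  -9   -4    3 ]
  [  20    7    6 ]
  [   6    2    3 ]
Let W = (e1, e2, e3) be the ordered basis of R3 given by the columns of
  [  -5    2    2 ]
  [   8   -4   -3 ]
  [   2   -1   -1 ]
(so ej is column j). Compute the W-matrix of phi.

[[-3, 3, 3], [2, 3, 2], [0, 2, 1]]

With P the matrix whose columns are e1, ..., e3, [phi]_W = P^(-1) A P.
Column by column: phi(e1) = A e1 = [19, -32, -8]; its W-coordinates [-3, 2, 0] give column 1.
Continuing for each basis vector yields [phi]_W = [[-3, 3, 3], [2, 3, 2], [0, 2, 1]].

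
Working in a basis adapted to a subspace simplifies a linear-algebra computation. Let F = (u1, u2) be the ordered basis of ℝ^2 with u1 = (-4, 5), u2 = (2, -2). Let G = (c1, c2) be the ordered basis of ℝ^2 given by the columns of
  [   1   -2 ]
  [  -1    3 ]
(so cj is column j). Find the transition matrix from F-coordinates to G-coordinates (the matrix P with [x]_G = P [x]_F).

[[-2, 2], [1, 0]]

Take x = uj: its F-coordinates are the j-th standard unit vector, so P e_j — column j of P — equals [uj]_G.
u1 = -2c1 + c2, giving column 1 = (-2, 1); repeating for each j gives P = [[-2, 2], [1, 0]].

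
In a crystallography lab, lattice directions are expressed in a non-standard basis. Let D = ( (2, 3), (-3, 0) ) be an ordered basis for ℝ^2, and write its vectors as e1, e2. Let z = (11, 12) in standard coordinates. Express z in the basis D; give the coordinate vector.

[z]_D is the unique c with M c = z, where M has columns e1, e2.
System: 2c_1 - 3c_2 = 11, 3c_1 + 0c_2 = 12; solving gives c_1 = 4, c_2 = -1.
Check: 4e1 - e2 = (11, 12).

(4, -1)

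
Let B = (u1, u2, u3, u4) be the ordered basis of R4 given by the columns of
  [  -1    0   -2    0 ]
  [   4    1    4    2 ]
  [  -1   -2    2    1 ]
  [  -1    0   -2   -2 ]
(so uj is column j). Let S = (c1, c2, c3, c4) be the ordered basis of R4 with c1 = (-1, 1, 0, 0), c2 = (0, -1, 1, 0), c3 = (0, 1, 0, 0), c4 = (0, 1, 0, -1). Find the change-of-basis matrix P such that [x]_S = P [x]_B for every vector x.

Take x = uj: its B-coordinates are the j-th standard unit vector, so P e_j — column j of P — equals [uj]_S.
u1 = c1 - c2 + c3 + c4, giving column 1 = (1, -1, 1, 1); repeating for each j gives P = [[1, 0, 2, 0], [-1, -2, 2, 1], [1, -1, 2, 1], [1, 0, 2, 2]].

[[1, 0, 2, 0], [-1, -2, 2, 1], [1, -1, 2, 1], [1, 0, 2, 2]]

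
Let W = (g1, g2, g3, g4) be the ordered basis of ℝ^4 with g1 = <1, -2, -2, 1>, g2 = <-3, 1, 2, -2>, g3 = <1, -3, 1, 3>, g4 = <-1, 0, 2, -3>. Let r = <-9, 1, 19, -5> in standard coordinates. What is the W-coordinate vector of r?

<-4, 2, 3, 2>

[r]_W is the unique c with M c = r, where M has columns g1, ..., g4.
Solving this 4x4 system gives c = (-4, 2, 3, 2).
Check: -4g1 + 2g2 + 3g3 + 2g4 = <-9, 1, 19, -5>.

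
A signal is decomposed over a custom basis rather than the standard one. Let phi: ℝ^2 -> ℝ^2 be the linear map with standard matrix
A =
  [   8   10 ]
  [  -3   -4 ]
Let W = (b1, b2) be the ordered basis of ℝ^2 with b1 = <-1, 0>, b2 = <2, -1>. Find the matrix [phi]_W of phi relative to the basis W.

With P the matrix whose columns are b1, b2, [phi]_W = P^(-1) A P.
Column by column: phi(b1) = A b1 = <-8, 3>; its W-coordinates <2, -3> give column 1.
Continuing for each basis vector yields [phi]_W = [[2, -2], [-3, 2]].

[[2, -2], [-3, 2]]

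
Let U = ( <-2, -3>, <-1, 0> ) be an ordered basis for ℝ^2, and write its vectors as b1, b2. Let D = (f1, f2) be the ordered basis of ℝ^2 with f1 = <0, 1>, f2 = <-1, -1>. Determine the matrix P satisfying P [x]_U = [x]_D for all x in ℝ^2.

Let M have columns bj and N have columns fj. Then for every x, N [x]_D = x = M [x]_U, so P = N^(-1) M.
Since det N = 1, N^(-1) has integer entries; multiplying gives P = [[-1, 1], [2, 1]].

[[-1, 1], [2, 1]]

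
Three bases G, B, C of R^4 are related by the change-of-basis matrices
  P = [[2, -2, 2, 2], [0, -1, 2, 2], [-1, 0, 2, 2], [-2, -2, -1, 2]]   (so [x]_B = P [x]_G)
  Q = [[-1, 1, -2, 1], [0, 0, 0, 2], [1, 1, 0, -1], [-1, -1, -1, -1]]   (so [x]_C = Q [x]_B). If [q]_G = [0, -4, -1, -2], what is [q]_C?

Apply P to get B-coordinates [2, -2, -6, 5], then Q to get C-coordinates.
The result is [q]_C = [13, 10, -5, 1].

[13, 10, -5, 1]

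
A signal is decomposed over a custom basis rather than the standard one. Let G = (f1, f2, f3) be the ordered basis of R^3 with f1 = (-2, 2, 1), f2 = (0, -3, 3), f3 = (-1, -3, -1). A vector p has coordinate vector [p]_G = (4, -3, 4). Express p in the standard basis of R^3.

The coordinates say p = 4f1 - 3f2 + 4f3; adding the scaled basis vectors gives (-12, 5, -9).

(-12, 5, -9)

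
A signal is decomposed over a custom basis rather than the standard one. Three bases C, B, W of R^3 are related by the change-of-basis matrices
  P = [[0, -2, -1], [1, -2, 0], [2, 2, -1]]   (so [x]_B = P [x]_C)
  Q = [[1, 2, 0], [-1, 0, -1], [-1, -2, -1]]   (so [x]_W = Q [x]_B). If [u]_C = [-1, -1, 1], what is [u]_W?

[3, 4, 2]

First [u]_B = P [u]_C = [1, 1, -5].
Then [u]_W = Q [u]_B = [3, 4, 2].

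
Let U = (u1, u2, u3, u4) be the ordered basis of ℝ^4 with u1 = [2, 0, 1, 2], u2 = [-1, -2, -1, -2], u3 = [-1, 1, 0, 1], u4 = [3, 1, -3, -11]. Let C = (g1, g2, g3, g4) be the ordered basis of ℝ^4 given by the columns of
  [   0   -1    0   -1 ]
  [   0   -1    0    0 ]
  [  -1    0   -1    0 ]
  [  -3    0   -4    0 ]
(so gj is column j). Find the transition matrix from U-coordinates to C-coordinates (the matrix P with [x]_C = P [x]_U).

Let M have columns uj and N have columns gj. Then for every x, N [x]_C = x = M [x]_U, so P = N^(-1) M.
Since det N = 1, N^(-1) has integer entries; multiplying gives P = [[-2, 2, 1, 1], [0, 2, -1, -1], [1, -1, -1, 2], [-2, -1, 2, -2]].

[[-2, 2, 1, 1], [0, 2, -1, -1], [1, -1, -1, 2], [-2, -1, 2, -2]]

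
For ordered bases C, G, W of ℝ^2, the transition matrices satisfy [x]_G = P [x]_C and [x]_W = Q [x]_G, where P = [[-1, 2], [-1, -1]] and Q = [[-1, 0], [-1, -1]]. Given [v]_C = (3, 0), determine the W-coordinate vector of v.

(3, 6)

Apply P to get G-coordinates (-3, -3), then Q to get W-coordinates.
The result is [v]_W = (3, 6).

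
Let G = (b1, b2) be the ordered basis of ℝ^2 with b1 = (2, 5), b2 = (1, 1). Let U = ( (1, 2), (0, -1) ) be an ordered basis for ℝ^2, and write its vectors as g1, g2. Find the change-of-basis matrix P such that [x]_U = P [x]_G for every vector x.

[[2, 1], [-1, 1]]

Take x = bj: its G-coordinates are the j-th standard unit vector, so P e_j — column j of P — equals [bj]_U.
b1 = 2g1 - g2, giving column 1 = (2, -1); repeating for each j gives P = [[2, 1], [-1, 1]].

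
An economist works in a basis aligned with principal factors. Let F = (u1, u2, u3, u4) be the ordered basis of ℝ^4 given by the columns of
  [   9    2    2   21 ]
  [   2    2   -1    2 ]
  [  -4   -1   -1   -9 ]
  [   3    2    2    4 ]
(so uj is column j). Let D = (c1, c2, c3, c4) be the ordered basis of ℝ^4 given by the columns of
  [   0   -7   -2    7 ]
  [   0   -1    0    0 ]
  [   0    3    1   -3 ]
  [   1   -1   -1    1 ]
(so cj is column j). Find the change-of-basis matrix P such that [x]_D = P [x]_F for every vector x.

Column j of P is [uj]_D, since P maps F-coordinates to D-coordinates.
Expressing u1 in D: u1 = c1 - 2c2 - c3 - c4, so column 1 of P is (1, -2, -1, -1).
Doing the same for each uj gives P = [[1, 1, 1, 1], [-2, -2, 1, -2], [-1, -1, -1, 0], [-1, -2, 1, 1]].

[[1, 1, 1, 1], [-2, -2, 1, -2], [-1, -1, -1, 0], [-1, -2, 1, 1]]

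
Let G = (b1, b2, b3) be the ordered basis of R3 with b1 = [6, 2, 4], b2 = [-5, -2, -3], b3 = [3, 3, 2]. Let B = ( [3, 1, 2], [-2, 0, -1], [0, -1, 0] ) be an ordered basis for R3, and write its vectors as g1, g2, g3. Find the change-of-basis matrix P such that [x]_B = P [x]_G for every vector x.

[[2, -1, 1], [0, 1, 0], [0, 1, -2]]

Take x = bj: its G-coordinates are the j-th standard unit vector, so P e_j — column j of P — equals [bj]_B.
b1 = 2g1 + 0·g2 + 0·g3, giving column 1 = [2, 0, 0]; repeating for each j gives P = [[2, -1, 1], [0, 1, 0], [0, 1, -2]].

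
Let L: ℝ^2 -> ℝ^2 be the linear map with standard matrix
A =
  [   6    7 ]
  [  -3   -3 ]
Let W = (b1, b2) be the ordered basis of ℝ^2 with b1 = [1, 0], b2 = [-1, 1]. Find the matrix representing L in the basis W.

Let P have columns b1, b2. Then [L]_W = P^(-1) A P.
Here det P = 1, so P^(-1) is integer; computing A P first and then P^(-1)(A P) gives [[3, 1], [-3, 0]].

[[3, 1], [-3, 0]]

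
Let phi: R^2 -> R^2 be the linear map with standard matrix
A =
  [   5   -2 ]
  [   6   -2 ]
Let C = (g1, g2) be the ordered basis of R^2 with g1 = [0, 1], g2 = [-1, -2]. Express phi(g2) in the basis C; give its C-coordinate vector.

Compute phi(g2) = A g2 = [-1, -2] in standard coordinates.
Then write this in C-coordinates: solve for y in y_1 g1 + y_2 g2 = [-1, -2].
This gives y = [0, 1], which is column 2 of [phi]_C.

[0, 1]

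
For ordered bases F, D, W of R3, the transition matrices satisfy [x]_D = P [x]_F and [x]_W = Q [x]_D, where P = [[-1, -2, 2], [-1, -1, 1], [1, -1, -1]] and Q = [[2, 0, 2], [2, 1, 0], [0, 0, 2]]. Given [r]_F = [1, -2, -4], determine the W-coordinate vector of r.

[4, -13, 14]

Composing the changes, [r]_W = Q P [r]_F.
Q P = [[0, -6, 2], [-3, -5, 5], [2, -2, -2]]; applying this to [1, -2, -4] gives [4, -13, 14].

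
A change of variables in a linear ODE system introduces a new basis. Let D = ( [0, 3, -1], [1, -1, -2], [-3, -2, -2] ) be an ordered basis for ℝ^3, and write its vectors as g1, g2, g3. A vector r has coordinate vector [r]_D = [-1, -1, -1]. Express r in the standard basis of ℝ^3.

By definition r = -g1 - g2 - g3.
Summing componentwise gives [2, 0, 5].

[2, 0, 5]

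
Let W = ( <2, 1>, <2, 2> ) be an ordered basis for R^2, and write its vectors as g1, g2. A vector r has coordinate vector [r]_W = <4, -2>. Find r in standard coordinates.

The coordinates say r = 4g1 - 2g2; adding the scaled basis vectors gives <4, 0>.

<4, 0>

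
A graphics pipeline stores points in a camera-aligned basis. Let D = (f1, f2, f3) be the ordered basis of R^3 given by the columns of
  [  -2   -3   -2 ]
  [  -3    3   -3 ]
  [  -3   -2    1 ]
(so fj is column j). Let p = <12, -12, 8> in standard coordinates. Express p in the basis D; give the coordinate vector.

[p]_D is the unique c with M c = p, where M has columns f1, ..., f3.
Solving this 3x3 system gives c = (0, -4, 0).
Check: 0·f1 - 4f2 + 0·f3 = <12, -12, 8>.

<0, -4, 0>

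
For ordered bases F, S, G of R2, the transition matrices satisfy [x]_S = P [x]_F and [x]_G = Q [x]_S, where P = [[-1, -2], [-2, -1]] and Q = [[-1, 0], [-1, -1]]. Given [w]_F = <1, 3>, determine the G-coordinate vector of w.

Composing the changes, [w]_G = Q P [w]_F.
Q P = [[1, 2], [3, 3]]; applying this to <1, 3> gives <7, 12>.

<7, 12>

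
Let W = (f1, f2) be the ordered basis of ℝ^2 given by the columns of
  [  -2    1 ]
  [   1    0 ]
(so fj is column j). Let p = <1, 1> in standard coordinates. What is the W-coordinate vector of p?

We seek scalars with c_1 f1 + c_2 f2 = p; equivalently solve M c = p where the columns of M are f1, f2.
System: -2c_1 + c_2 = 1, c_1 + 0c_2 = 1; solving gives c_1 = 1, c_2 = 3.
Check: f1 + 3f2 = <1, 1>.

<1, 3>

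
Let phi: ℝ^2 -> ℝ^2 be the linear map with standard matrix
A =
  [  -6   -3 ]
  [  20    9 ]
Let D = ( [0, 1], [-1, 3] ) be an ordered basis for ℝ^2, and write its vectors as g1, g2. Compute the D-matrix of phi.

With P the matrix whose columns are g1, g2, [phi]_D = P^(-1) A P.
Column by column: phi(g1) = A g1 = [-3, 9]; its D-coordinates [0, 3] give column 1.
Continuing for each basis vector yields [phi]_D = [[0, -2], [3, 3]].

[[0, -2], [3, 3]]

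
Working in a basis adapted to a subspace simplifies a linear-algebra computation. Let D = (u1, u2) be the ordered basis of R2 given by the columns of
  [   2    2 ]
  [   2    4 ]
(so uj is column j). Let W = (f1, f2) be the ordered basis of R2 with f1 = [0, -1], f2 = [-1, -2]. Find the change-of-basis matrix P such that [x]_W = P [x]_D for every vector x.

Take x = uj: its D-coordinates are the j-th standard unit vector, so P e_j — column j of P — equals [uj]_W.
u1 = 2f1 - 2f2, giving column 1 = [2, -2]; repeating for each j gives P = [[2, 0], [-2, -2]].

[[2, 0], [-2, -2]]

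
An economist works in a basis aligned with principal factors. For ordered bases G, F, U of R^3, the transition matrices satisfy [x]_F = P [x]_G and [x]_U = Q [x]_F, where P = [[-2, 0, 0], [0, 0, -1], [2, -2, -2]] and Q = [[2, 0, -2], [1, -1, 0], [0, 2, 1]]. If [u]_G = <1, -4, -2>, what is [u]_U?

<-32, -4, 18>

Apply P to get F-coordinates <-2, 2, 14>, then Q to get U-coordinates.
The result is [u]_U = <-32, -4, 18>.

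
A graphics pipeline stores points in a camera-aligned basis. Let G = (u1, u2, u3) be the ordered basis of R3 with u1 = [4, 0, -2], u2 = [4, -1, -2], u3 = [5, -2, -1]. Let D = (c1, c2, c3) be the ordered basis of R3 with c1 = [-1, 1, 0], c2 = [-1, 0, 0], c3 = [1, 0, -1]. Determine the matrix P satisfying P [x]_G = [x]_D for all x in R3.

[[0, -1, -2], [-2, -1, -2], [2, 2, 1]]

Let M have columns uj and N have columns cj. Then for every x, N [x]_D = x = M [x]_G, so P = N^(-1) M.
Since det N = -1, N^(-1) has integer entries; multiplying gives P = [[0, -1, -2], [-2, -1, -2], [2, 2, 1]].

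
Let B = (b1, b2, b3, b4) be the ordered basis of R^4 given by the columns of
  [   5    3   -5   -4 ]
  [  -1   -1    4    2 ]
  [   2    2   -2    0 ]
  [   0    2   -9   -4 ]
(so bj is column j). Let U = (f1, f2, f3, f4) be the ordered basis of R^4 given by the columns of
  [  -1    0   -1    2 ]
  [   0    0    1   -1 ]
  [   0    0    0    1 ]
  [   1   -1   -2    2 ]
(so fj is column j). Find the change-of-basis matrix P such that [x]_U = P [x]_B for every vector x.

[[-2, 0, -1, 2], [0, 0, 0, 2], [1, 1, 2, 2], [2, 2, -2, 0]]

Take x = bj: its B-coordinates are the j-th standard unit vector, so P e_j — column j of P — equals [bj]_U.
b1 = -2f1 + 0·f2 + f3 + 2f4, giving column 1 = <-2, 0, 1, 2>; repeating for each j gives P = [[-2, 0, -1, 2], [0, 0, 0, 2], [1, 1, 2, 2], [2, 2, -2, 0]].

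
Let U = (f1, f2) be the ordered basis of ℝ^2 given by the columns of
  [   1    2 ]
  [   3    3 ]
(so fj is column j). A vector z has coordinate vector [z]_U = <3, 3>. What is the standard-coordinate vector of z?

The coordinates say z = 3f1 + 3f2; adding the scaled basis vectors gives <9, 18>.

<9, 18>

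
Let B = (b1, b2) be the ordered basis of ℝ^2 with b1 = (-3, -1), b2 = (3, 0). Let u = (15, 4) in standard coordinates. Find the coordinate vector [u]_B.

(-4, 1)

[u]_B is the unique c with M c = u, where M has columns b1, b2.
System: -3c_1 + 3c_2 = 15, -c_1 + 0c_2 = 4; solving gives c_1 = -4, c_2 = 1.
Check: -4b1 + b2 = (15, 4).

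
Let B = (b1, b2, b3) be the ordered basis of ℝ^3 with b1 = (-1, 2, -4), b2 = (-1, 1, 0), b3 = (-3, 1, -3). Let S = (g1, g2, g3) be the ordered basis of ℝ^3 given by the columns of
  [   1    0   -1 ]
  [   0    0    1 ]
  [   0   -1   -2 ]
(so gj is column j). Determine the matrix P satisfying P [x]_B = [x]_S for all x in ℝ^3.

Take x = bj: its B-coordinates are the j-th standard unit vector, so P e_j — column j of P — equals [bj]_S.
b1 = g1 + 0·g2 + 2g3, giving column 1 = (1, 0, 2); repeating for each j gives P = [[1, 0, -2], [0, -2, 1], [2, 1, 1]].

[[1, 0, -2], [0, -2, 1], [2, 1, 1]]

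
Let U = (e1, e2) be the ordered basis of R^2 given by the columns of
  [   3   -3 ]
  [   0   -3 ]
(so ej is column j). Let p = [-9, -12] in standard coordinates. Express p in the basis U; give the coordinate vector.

[1, 4]

[p]_U is the unique c with M c = p, where M has columns e1, e2.
System: 3c_1 - 3c_2 = -9, 0c_1 - 3c_2 = -12; solving gives c_1 = 1, c_2 = 4.
Check: e1 + 4e2 = [-9, -12].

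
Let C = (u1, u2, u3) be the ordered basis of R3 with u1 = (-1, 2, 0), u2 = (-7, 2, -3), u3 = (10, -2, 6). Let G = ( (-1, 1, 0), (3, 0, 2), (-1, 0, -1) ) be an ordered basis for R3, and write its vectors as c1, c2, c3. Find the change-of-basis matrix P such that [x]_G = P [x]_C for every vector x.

[[2, 2, -2], [1, -2, 2], [2, -1, -2]]

Column j of P is [uj]_G, since P maps C-coordinates to G-coordinates.
Expressing u1 in G: u1 = 2c1 + c2 + 2c3, so column 1 of P is (2, 1, 2).
Doing the same for each uj gives P = [[2, 2, -2], [1, -2, 2], [2, -1, -2]].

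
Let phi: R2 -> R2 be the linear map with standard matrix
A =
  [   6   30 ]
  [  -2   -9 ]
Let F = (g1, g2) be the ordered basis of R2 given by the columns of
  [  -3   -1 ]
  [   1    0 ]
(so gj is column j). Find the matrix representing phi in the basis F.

[[-3, 2], [-3, 0]]

The j-th column of [phi]_F is [phi(gj)]_F.
phi(g1) = A g1 = <12, -3> = -3g1 - 3g2, so column 1 is <-3, -3>.
Repeating for g2 and assembling the columns gives [[-3, 2], [-3, 0]].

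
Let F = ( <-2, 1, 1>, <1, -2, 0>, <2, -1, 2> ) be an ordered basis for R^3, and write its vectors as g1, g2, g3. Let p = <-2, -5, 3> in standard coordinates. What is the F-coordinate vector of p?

We seek scalars with c_1 g1 + ... + c_3 g3 = p; equivalently solve M c = p where the columns of M are g1, ..., g3.
Row-reducing the augmented matrix [M | p] gives c = (3, 4, 0).
Check: 3g1 + 4g2 + 0·g3 = <-2, -5, 3>.

<3, 4, 0>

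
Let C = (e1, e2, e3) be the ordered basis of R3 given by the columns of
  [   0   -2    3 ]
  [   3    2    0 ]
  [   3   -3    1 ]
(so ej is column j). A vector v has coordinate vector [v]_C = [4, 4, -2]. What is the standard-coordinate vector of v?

v = M [v]_C, where M has columns e1, ..., e3.
Carrying out the matrix-vector product, v = [-14, 20, -2].

[-14, 20, -2]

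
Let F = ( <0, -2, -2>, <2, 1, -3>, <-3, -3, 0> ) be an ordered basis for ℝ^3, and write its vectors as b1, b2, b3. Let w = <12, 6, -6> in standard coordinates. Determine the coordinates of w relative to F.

<3, 0, -4>

[w]_F is the unique c with M c = w, where M has columns b1, ..., b3.
Solving this 3x3 system gives c = (3, 0, -4).
Check: 3b1 + 0·b2 - 4b3 = <12, 6, -6>.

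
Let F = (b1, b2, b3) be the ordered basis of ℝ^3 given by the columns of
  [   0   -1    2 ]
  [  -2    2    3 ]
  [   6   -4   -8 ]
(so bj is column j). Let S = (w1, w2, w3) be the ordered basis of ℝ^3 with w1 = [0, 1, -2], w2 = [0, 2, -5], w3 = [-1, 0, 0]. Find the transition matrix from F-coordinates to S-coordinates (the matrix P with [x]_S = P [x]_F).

[[2, 2, -1], [-2, 0, 2], [0, 1, -2]]

Column j of P is [bj]_S, since P maps F-coordinates to S-coordinates.
Expressing b1 in S: b1 = 2w1 - 2w2 + 0·w3, so column 1 of P is [2, -2, 0].
Doing the same for each bj gives P = [[2, 2, -1], [-2, 0, 2], [0, 1, -2]].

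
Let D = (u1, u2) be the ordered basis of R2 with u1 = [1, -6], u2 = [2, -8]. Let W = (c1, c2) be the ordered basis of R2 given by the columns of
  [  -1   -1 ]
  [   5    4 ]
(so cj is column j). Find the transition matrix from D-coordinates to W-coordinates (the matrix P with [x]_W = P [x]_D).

Let M have columns uj and N have columns cj. Then for every x, N [x]_W = x = M [x]_D, so P = N^(-1) M.
Since det N = 1, N^(-1) has integer entries; multiplying gives P = [[-2, 0], [1, -2]].

[[-2, 0], [1, -2]]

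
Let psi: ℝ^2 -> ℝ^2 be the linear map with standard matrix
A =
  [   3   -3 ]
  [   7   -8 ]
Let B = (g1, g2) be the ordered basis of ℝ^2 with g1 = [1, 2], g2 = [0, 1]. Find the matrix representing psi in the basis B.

[[-3, -3], [-3, -2]]

With P the matrix whose columns are g1, g2, [psi]_B = P^(-1) A P.
Column by column: psi(g1) = A g1 = [-3, -9]; its B-coordinates [-3, -3] give column 1.
Continuing for each basis vector yields [psi]_B = [[-3, -3], [-3, -2]].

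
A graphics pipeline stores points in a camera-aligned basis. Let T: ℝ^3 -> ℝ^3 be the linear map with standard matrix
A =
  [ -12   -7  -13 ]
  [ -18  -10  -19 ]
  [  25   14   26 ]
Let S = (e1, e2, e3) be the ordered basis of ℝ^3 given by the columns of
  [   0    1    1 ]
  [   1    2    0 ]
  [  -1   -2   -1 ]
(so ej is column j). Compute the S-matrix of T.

[[3, -2, -1], [3, 1, 1], [3, -1, 0]]

With P the matrix whose columns are e1, ..., e3, [T]_S = P^(-1) A P.
Column by column: T(e1) = A e1 = <6, 9, -12>; its S-coordinates <3, 3, 3> give column 1.
Continuing for each basis vector yields [T]_S = [[3, -2, -1], [3, 1, 1], [3, -1, 0]].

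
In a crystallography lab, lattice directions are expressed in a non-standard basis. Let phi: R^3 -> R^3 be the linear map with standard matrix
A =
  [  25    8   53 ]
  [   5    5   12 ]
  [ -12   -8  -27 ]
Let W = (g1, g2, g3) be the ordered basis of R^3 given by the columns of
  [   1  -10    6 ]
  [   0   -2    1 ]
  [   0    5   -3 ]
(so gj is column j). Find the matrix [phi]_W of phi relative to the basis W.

The j-th column of [phi]_W is [phi(gj)]_W.
phi(g1) = A g1 = (25, 5, -12) = g1 - 3g2 - g3, so column 1 is (1, -3, -1).
Repeating for g2, g3 and assembling the columns gives [[1, 1, 1], [-3, -1, 2], [-1, -2, 3]].

[[1, 1, 1], [-3, -1, 2], [-1, -2, 3]]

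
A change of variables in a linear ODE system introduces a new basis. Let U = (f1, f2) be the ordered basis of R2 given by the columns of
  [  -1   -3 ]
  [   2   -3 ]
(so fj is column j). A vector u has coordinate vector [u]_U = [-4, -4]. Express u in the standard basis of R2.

By definition u = -4f1 - 4f2.
Summing componentwise gives [16, 4].

[16, 4]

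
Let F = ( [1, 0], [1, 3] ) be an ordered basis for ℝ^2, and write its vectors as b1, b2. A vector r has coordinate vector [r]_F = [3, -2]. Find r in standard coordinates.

r = M [r]_F, where M has columns b1, b2.
Carrying out the matrix-vector product, r = [1, -6].

[1, -6]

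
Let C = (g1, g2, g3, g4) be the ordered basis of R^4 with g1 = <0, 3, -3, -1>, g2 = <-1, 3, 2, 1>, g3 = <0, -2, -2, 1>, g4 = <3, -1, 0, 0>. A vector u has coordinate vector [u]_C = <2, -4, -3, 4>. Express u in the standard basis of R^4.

<16, -4, -8, -9>

u = M [u]_C, where M has columns g1, ..., g4.
Carrying out the matrix-vector product, u = <16, -4, -8, -9>.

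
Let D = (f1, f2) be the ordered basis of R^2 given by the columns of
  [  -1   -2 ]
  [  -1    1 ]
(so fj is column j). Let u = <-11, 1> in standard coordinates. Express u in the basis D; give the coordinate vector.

<3, 4>

We seek scalars with c_1 f1 + c_2 f2 = u; equivalently solve M c = u where the columns of M are f1, f2.
System: -c_1 - 2c_2 = -11, -c_1 + c_2 = 1; solving gives c_1 = 3, c_2 = 4.
Check: 3f1 + 4f2 = <-11, 1>.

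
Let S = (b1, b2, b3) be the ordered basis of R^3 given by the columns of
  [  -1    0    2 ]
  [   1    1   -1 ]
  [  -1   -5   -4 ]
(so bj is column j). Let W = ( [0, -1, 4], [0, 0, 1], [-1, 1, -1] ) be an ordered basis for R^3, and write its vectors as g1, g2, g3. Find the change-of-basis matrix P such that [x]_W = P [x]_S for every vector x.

Let M have columns bj and N have columns gj. Then for every x, N [x]_W = x = M [x]_S, so P = N^(-1) M.
Since det N = 1, N^(-1) has integer entries; multiplying gives P = [[0, -1, -1], [0, -1, -2], [1, 0, -2]].

[[0, -1, -1], [0, -1, -2], [1, 0, -2]]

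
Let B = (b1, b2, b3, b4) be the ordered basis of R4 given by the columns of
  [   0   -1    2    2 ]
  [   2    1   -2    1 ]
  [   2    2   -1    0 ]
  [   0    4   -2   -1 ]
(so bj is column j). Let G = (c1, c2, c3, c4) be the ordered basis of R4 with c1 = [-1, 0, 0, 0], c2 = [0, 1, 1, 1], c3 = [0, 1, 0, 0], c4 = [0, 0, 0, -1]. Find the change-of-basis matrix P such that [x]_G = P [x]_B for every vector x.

[[0, 1, -2, -2], [2, 2, -1, 0], [0, -1, -1, 1], [2, -2, 1, 1]]

Let M have columns bj and N have columns cj. Then for every x, N [x]_G = x = M [x]_B, so P = N^(-1) M.
Since det N = -1, N^(-1) has integer entries; multiplying gives P = [[0, 1, -2, -2], [2, 2, -1, 0], [0, -1, -1, 1], [2, -2, 1, 1]].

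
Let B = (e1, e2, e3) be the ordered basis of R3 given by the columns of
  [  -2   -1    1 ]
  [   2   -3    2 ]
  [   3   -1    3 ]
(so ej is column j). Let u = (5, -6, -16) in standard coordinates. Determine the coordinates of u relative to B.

Write u = c_1 e1 + ... + c_3 e3 and solve for the c_i.
Solving this 3x3 system gives c = (-3, -2, -3).
Check: -3e1 - 2e2 - 3e3 = (5, -6, -16).

(-3, -2, -3)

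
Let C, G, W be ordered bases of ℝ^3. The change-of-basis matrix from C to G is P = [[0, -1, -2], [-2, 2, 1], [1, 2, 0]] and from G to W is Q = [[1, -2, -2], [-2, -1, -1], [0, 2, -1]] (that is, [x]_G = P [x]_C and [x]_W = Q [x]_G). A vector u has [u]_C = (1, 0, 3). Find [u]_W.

(-10, 10, 1)

Composing the changes, [u]_W = Q P [u]_C.
Q P = [[2, -9, -4], [1, -2, 3], [-5, 2, 2]]; applying this to (1, 0, 3) gives (-10, 10, 1).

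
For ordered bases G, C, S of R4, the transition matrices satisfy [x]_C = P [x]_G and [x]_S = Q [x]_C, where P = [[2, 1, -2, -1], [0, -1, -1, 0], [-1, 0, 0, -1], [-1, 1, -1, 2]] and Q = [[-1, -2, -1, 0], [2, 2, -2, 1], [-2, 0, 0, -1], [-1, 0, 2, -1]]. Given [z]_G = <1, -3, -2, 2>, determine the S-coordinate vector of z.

<-8, 20, -4, -9>

Apply P to get C-coordinates <1, 5, -3, 2>, then Q to get S-coordinates.
The result is [z]_S = <-8, 20, -4, -9>.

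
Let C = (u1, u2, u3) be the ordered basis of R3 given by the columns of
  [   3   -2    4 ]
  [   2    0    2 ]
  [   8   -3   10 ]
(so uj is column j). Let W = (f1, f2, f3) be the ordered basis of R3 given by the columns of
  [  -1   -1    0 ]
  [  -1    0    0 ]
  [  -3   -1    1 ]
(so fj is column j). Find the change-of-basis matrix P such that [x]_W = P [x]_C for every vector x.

Take x = uj: its C-coordinates are the j-th standard unit vector, so P e_j — column j of P — equals [uj]_W.
u1 = -2f1 - f2 + f3, giving column 1 = <-2, -1, 1>; repeating for each j gives P = [[-2, 0, -2], [-1, 2, -2], [1, -1, 2]].

[[-2, 0, -2], [-1, 2, -2], [1, -1, 2]]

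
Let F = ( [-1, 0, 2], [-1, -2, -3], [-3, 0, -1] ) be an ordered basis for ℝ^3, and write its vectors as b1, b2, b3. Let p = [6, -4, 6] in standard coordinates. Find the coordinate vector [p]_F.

Write p = c_1 b1 + ... + c_3 b3 and solve for the c_i.
Gaussian elimination on [M | p] yields c = (4, 2, -4).
Check: 4b1 + 2b2 - 4b3 = [6, -4, 6].

[4, 2, -4]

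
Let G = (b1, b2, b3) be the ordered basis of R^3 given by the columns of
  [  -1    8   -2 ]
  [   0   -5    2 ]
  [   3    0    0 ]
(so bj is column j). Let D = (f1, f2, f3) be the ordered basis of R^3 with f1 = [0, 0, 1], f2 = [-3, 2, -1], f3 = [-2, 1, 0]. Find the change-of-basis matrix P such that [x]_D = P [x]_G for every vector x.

Let M have columns bj and N have columns fj. Then for every x, N [x]_D = x = M [x]_G, so P = N^(-1) M.
Since det N = 1, N^(-1) has integer entries; multiplying gives P = [[2, -2, 2], [-1, -2, 2], [2, -1, -2]].

[[2, -2, 2], [-1, -2, 2], [2, -1, -2]]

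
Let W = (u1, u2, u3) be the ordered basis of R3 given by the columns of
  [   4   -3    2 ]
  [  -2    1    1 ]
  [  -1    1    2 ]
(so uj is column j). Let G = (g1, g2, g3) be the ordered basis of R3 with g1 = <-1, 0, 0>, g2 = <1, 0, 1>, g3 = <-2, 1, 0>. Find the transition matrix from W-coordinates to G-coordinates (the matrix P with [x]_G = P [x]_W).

[[-1, 2, -2], [-1, 1, 2], [-2, 1, 1]]

Take x = uj: its W-coordinates are the j-th standard unit vector, so P e_j — column j of P — equals [uj]_G.
u1 = -g1 - g2 - 2g3, giving column 1 = <-1, -1, -2>; repeating for each j gives P = [[-1, 2, -2], [-1, 1, 2], [-2, 1, 1]].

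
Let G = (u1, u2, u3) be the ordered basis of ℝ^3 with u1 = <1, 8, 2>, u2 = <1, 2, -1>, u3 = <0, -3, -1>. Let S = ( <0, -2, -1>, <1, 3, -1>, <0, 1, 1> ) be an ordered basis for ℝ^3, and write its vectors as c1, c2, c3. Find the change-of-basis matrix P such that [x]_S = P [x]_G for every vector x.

Column j of P is [uj]_S, since P maps G-coordinates to S-coordinates.
Expressing u1 in S: u1 = -2c1 + c2 + c3, so column 1 of P is <-2, 1, 1>.
Doing the same for each uj gives P = [[-2, 1, 2], [1, 1, 0], [1, 1, 1]].

[[-2, 1, 2], [1, 1, 0], [1, 1, 1]]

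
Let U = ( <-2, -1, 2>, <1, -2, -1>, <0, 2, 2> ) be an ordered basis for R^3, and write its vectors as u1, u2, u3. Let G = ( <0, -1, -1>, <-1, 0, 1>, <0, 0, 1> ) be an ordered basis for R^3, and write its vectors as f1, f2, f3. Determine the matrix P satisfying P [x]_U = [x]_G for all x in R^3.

[[1, 2, -2], [2, -1, 0], [1, 2, 0]]

Let M have columns uj and N have columns fj. Then for every x, N [x]_G = x = M [x]_U, so P = N^(-1) M.
Since det N = -1, N^(-1) has integer entries; multiplying gives P = [[1, 2, -2], [2, -1, 0], [1, 2, 0]].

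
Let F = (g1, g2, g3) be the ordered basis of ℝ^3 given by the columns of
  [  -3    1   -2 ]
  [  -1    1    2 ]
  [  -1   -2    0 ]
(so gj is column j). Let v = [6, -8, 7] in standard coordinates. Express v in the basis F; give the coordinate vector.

[-1, -3, -3]

We seek scalars with c_1 g1 + ... + c_3 g3 = v; equivalently solve M c = v where the columns of M are g1, ..., g3.
Row-reducing the augmented matrix [M | v] gives c = (-1, -3, -3).
Check: -g1 - 3g2 - 3g3 = [6, -8, 7].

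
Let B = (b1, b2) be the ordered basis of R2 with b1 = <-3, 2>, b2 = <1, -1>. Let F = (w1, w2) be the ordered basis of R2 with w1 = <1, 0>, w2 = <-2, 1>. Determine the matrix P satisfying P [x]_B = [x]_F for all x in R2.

Column j of P is [bj]_F, since P maps B-coordinates to F-coordinates.
Expressing b1 in F: b1 = w1 + 2w2, so column 1 of P is <1, 2>.
Doing the same for each bj gives P = [[1, -1], [2, -1]].

[[1, -1], [2, -1]]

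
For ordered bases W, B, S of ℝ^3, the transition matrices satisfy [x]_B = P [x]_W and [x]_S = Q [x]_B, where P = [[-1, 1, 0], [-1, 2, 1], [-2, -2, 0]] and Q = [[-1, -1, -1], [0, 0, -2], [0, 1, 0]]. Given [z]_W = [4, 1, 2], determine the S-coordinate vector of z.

[13, 20, 0]

First [z]_B = P [z]_W = [-3, 0, -10].
Then [z]_S = Q [z]_B = [13, 20, 0].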